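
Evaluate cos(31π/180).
cos(31π/180) = 0.8572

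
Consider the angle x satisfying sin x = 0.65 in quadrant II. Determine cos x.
cos x = ±√(1 - sin²x) = -0.7599 (negative in QII)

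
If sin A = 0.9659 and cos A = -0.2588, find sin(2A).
sin(2A) = 2 sin A cos A = -0.4999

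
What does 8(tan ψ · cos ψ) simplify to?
8(tan ψ · cos ψ) = 8(sin ψ) (using Quotient identity)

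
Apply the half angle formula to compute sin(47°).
sin(47°) = √((1 - cos 94°)/2) = 0.7314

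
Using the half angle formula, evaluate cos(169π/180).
cos(169π/180) = -√((1 + cos 169π/90)/2) = -0.9816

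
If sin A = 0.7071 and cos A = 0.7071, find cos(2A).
cos(2A) = cos²A - sin²A = 0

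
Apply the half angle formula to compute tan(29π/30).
tan(29π/30) = sin 29π/15 / (1 + cos 29π/15) = -0.1051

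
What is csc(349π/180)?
csc(349π/180) = -5.241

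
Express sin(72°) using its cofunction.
sin(72°) = cos(90° - 72°) = cos(18°)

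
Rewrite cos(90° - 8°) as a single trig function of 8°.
cos(90° - 8°) = sin(8°)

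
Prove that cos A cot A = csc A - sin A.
RHS = 1/sin A - sin A = (1 - sin²A)/sin A = cos²A/sin A = cos A · (cos A/sin A) = cos A cot A = LHS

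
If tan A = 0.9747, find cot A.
cot A = 1/tan A = 1.026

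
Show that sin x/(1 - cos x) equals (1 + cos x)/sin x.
LHS = sin x(1 + cos x) / ((1 - cos x)(1 + cos x)) = sin x(1 + cos x) / (1 - cos²x) = sin x(1 + cos x) / sin²x = (1 + cos x)/sin x = RHS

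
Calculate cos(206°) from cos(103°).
cos(206°) = cos²103° - sin²103° = -0.8988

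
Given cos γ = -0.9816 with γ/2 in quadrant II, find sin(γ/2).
sin(γ/2) = ±√((1 - cos γ)/2); positive since γ/2 ∈ QII, so sin(γ/2) = 0.9954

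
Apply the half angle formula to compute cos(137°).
cos(137°) = -√((1 + cos 274°)/2) = -0.7314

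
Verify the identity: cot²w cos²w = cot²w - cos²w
RHS = cos²w/sin²w - cos²w = cos²w(1/sin²w - 1) = cos²w · (1 - sin²w)/sin²w = cos²w · cos²w/sin²w = cos²w · cot²w = LHS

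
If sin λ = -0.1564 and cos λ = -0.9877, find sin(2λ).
sin(2λ) = 2 sin λ cos λ = 0.309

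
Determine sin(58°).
sin(58°) = 0.848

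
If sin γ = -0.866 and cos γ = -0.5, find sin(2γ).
sin(2γ) = 2 sin γ cos γ = 0.866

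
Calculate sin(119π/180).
sin(119π/180) = 0.8746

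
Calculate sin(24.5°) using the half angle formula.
sin(24.5°) = √((1 - cos 49°)/2) = 0.4147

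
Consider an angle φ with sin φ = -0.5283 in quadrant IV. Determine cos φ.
cos φ = √(1 - sin²φ) = 0.8491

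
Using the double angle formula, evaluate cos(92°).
cos(92°) = cos²46° - sin²46° = -0.0349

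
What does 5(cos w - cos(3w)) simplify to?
5(cos w - cos(3w)) = 5(2 sin(2w) sin w) (using Sum-to-product)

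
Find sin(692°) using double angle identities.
sin(692°) = 2 sin 346° cos 346° = -0.4695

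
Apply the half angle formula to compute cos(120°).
cos(120°) = -√((1 + cos 240°)/2) = -1/2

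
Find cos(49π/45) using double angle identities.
cos(49π/45) = cos²49π/90 - sin²49π/90 = -0.9613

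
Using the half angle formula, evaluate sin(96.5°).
sin(96.5°) = √((1 - cos 193°)/2) = 0.9936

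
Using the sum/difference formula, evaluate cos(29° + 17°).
cos(29° + 17°) = cos 29° cos 17° - sin 29° sin 17° = 0.6947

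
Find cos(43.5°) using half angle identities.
cos(43.5°) = √((1 + cos 87°)/2) = 0.7254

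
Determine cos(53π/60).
cos(53π/60) = -0.9336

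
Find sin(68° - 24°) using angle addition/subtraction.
sin(68° - 24°) = sin 68° cos 24° - cos 68° sin 24° = 0.6947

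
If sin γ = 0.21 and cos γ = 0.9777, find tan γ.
tan γ = sin γ / cos γ = 0.2148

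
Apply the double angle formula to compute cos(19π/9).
cos(19π/9) = 1 - 2sin²19π/18 = 0.9397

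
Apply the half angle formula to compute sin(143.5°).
sin(143.5°) = √((1 - cos 287°)/2) = 0.5948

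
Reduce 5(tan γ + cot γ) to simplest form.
5(tan γ + cot γ) = 5(sec γ csc γ) (using Quotient identities)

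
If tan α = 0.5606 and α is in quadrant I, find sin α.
sin α = 0.489 (using tan²α + 1 = sec²α)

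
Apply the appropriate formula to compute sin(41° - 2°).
sin(41° - 2°) = sin 41° cos 2° - cos 41° sin 2° = 0.6293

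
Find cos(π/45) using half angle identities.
cos(π/45) = √((1 + cos 2π/45)/2) = 0.9976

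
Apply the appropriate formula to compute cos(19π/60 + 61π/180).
cos(19π/60 + 61π/180) = cos 19π/60 cos 61π/180 - sin 19π/60 sin 61π/180 = -0.4695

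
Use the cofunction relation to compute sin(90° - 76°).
sin(90° - 76°) = cos(76°) = 0.2419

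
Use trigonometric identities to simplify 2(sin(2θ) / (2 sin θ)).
2(sin(2θ) / (2 sin θ)) = 2(cos θ) (using Double angle)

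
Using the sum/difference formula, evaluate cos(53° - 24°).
cos(53° - 24°) = cos 53° cos 24° + sin 53° sin 24° = 0.8746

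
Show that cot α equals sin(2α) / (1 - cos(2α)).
RHS = 2 sin α cos α / (2sin²α) = cos α/sin α = cot α = LHS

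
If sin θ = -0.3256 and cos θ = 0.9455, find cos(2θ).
cos(2θ) = cos²θ - sin²θ = 0.788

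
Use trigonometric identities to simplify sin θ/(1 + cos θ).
sin θ/(1 + cos θ) = tan(θ/2) (using Half angle)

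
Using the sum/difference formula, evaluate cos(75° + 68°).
cos(75° + 68°) = cos 75° cos 68° - sin 75° sin 68° = -0.7986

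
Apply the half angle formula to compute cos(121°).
cos(121°) = -√((1 + cos 242°)/2) = -0.515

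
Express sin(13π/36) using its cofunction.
sin(13π/36) = cos(π/2 - 13π/36) = cos(5π/36)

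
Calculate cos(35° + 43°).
cos(35° + 43°) = cos 35° cos 43° - sin 35° sin 43° = 0.2079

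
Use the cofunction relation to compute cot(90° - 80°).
cot(90° - 80°) = tan(80°) = 5.671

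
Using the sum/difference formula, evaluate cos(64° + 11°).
cos(64° + 11°) = cos 64° cos 11° - sin 64° sin 11° = (√6-√2)/4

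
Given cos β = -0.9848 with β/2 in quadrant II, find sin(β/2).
sin(β/2) = ±√((1 - cos β)/2); positive since β/2 ∈ QII, so sin(β/2) = 0.9962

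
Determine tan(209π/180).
tan(209π/180) = 0.5543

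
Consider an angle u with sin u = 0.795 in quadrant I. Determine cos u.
cos u = √(1 - sin²u) = 0.6066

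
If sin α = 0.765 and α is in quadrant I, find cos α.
cos α = 0.644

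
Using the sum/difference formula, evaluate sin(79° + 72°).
sin(79° + 72°) = sin 79° cos 72° + cos 79° sin 72° = 0.4848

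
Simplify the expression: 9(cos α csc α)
9(cos α csc α) = 9(cot α) (using Reciprocal + quotient)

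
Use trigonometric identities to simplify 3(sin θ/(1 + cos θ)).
3(sin θ/(1 + cos θ)) = 3(tan(θ/2)) (using Half angle)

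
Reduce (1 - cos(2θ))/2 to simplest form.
(1 - cos(2θ))/2 = sin²θ (using Power reduction)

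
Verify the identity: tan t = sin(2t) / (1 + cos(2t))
RHS = 2 sin t cos t / (2cos²t) = sin t/cos t = tan t = LHS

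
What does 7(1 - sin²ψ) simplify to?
7(1 - sin²ψ) = 7(cos²ψ) (using Pythagorean identity)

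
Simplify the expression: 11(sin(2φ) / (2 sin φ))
11(sin(2φ) / (2 sin φ)) = 11(cos φ) (using Double angle)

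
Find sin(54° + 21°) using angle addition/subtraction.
sin(54° + 21°) = sin 54° cos 21° + cos 54° sin 21° = (√6+√2)/4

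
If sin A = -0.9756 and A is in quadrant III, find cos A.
cos A = -0.2196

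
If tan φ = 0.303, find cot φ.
cot φ = 1/tan φ = 3.3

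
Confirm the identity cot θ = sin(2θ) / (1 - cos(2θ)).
RHS = 2 sin θ cos θ / (2sin²θ) = cos θ/sin θ = cot θ = LHS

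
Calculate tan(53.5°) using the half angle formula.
tan(53.5°) = sin 107° / (1 + cos 107°) = 1.351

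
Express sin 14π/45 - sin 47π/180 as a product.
sin 14π/45 - sin 47π/180 = 2 cos(103π/360) sin(π/40)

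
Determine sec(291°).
sec(291°) = 2.79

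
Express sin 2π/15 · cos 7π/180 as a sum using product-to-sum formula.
sin 2π/15 cos 7π/180 = (1/2)[sin(2π/15+7π/180) + sin(2π/15-7π/180)]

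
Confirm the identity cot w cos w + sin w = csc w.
LHS = cos²w/sin w + sin w = (cos²w + sin²w)/sin w = 1/sin w = csc w = RHS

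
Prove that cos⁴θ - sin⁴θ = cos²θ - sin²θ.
LHS = (cos²θ - sin²θ)(cos²θ + sin²θ) = (cos²θ - sin²θ) · 1 = cos²θ - sin²θ = RHS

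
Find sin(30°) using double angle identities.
sin(30°) = 2 sin 15° cos 15° = 1/2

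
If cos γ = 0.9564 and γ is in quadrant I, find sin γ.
sin γ = 0.2921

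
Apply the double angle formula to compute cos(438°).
cos(438°) = cos²219° - sin²219° = 0.2079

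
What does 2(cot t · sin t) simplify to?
2(cot t · sin t) = 2(cos t) (using Quotient identity)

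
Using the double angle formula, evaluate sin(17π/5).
sin(17π/5) = 2 sin 17π/10 cos 17π/10 = -0.9511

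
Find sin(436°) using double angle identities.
sin(436°) = 2 sin 218° cos 218° = 0.9703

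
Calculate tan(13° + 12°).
tan(13° + 12°) = (tan 13° + tan 12°)/(1 - tan 13° tan 12°) = 0.4663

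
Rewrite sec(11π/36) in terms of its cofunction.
sec(11π/36) = csc(π/2 - 11π/36) = csc(7π/36)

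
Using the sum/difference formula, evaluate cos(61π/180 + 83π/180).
cos(61π/180 + 83π/180) = cos 61π/180 cos 83π/180 - sin 61π/180 sin 83π/180 = -0.809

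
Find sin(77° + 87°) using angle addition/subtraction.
sin(77° + 87°) = sin 77° cos 87° + cos 77° sin 87° = 0.2756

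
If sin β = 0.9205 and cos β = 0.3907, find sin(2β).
sin(2β) = 2 sin β cos β = 0.7193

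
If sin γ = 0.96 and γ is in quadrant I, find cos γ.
cos γ = 0.28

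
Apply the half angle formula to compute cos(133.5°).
cos(133.5°) = -√((1 + cos 267°)/2) = -0.6884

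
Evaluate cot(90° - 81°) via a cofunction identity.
cot(90° - 81°) = tan(81°) = 6.314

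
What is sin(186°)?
sin(186°) = -0.1045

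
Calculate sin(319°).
sin(319°) = -0.6561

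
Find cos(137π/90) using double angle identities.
cos(137π/90) = cos²137π/180 - sin²137π/180 = 0.06976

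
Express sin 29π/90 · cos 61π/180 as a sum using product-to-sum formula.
sin 29π/90 cos 61π/180 = (1/2)[sin(29π/90+61π/180) + sin(29π/90-61π/180)]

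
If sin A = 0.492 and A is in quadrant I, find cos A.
cos A = 0.8706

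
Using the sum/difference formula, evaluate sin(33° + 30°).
sin(33° + 30°) = sin 33° cos 30° + cos 33° sin 30° = 0.891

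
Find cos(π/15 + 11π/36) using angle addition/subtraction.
cos(π/15 + 11π/36) = cos π/15 cos 11π/36 - sin π/15 sin 11π/36 = 0.3907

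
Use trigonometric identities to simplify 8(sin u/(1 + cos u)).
8(sin u/(1 + cos u)) = 8(tan(u/2)) (using Half angle)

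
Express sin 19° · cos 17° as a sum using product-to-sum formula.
sin 19° cos 17° = (1/2)[sin(19°+17°) + sin(19°-17°)]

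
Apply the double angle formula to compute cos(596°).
cos(596°) = cos²298° - sin²298° = -0.5592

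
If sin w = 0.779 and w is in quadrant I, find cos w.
cos w = 0.627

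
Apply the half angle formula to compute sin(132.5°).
sin(132.5°) = √((1 - cos 265°)/2) = 0.7373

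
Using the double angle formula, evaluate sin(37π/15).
sin(37π/15) = 2 sin 37π/30 cos 37π/30 = 0.9945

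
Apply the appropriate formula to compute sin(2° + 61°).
sin(2° + 61°) = sin 2° cos 61° + cos 2° sin 61° = 0.891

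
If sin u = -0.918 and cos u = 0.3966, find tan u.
tan u = sin u / cos u = -2.315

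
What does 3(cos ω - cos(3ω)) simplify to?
3(cos ω - cos(3ω)) = 3(2 sin(2ω) sin ω) (using Sum-to-product)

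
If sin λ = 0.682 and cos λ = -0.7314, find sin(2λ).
sin(2λ) = 2 sin λ cos λ = -0.9976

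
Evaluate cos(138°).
cos(138°) = -0.7431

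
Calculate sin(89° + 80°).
sin(89° + 80°) = sin 89° cos 80° + cos 89° sin 80° = 0.1908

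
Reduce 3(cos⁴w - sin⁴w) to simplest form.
3(cos⁴w - sin⁴w) = 3(cos(2w)) (using Factoring + double angle)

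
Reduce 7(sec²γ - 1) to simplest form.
7(sec²γ - 1) = 7(tan²γ) (using Pythagorean identity)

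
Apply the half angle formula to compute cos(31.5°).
cos(31.5°) = √((1 + cos 63°)/2) = 0.8526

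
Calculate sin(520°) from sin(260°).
sin(520°) = 2 sin 260° cos 260° = 0.342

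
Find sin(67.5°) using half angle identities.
sin(67.5°) = √((1 - cos 135°)/2) = √(2+√2)/2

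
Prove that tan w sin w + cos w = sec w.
LHS = sin²w/cos w + cos w = (sin²w + cos²w)/cos w = 1/cos w = sec w = RHS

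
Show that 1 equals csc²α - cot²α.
RHS = 1/sin²α - cos²α/sin²α = (1 - cos²α)/sin²α = sin²α/sin²α = 1 = LHS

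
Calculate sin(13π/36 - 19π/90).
sin(13π/36 - 19π/90) = sin 13π/36 cos 19π/90 - cos 13π/36 sin 19π/90 = 0.454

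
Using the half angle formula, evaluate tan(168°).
tan(168°) = sin 336° / (1 + cos 336°) = -0.2126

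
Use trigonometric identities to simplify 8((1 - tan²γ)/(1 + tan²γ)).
8((1 - tan²γ)/(1 + tan²γ)) = 8(cos(2γ)) (using Double angle)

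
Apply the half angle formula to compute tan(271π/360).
tan(271π/360) = sin 271π/180 / (1 + cos 271π/180) = -0.9827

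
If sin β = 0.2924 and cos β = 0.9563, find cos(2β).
cos(2β) = cos²β - sin²β = 0.829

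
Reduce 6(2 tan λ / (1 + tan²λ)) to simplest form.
6(2 tan λ / (1 + tan²λ)) = 6(sin(2λ)) (using Double angle)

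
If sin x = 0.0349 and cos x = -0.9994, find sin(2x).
sin(2x) = 2 sin x cos x = -0.06976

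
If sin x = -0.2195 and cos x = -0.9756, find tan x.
tan x = sin x / cos x = 0.225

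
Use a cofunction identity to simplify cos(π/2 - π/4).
cos(π/2 - π/4) = sin(π/4)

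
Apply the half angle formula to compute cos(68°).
cos(68°) = √((1 + cos 136°)/2) = 0.3746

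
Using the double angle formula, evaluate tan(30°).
tan(30°) = 2 tan 15° / (1 - tan²15°) = √3/3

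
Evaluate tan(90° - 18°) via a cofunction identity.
tan(90° - 18°) = cot(18°) = 3.078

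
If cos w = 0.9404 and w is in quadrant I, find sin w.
sin w = 0.3401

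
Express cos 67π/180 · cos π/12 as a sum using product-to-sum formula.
cos 67π/180 cos π/12 = (1/2)[cos(67π/180-π/12) + cos(67π/180+π/12)]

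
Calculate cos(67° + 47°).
cos(67° + 47°) = cos 67° cos 47° - sin 67° sin 47° = -0.4067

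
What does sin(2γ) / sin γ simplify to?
sin(2γ) / sin γ = 2 cos γ (using Double angle)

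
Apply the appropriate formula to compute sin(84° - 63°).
sin(84° - 63°) = sin 84° cos 63° - cos 84° sin 63° = 0.3584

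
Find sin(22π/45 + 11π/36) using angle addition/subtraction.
sin(22π/45 + 11π/36) = sin 22π/45 cos 11π/36 + cos 22π/45 sin 11π/36 = 0.6018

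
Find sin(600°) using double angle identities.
sin(600°) = 2 sin 300° cos 300° = -√3/2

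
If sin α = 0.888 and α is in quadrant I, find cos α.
cos α = 0.4598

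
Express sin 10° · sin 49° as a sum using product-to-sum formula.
sin 10° sin 49° = (1/2)[cos(10°-49°) - cos(10°+49°)]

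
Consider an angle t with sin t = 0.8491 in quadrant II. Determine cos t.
cos t = ±√(1 - sin²t) = -0.5282 (negative in QII)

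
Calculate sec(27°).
sec(27°) = 1.122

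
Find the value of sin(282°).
sin(282°) = -0.9781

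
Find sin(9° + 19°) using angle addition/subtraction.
sin(9° + 19°) = sin 9° cos 19° + cos 9° sin 19° = 0.4695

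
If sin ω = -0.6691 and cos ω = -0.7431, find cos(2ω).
cos(2ω) = cos²ω - sin²ω = 0.1045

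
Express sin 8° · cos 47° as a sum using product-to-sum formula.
sin 8° cos 47° = (1/2)[sin(8°+47°) + sin(8°-47°)]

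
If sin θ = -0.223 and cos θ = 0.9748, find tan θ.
tan θ = sin θ / cos θ = -0.2288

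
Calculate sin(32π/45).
sin(32π/45) = 0.788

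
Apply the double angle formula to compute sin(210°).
sin(210°) = 2 sin 105° cos 105° = -1/2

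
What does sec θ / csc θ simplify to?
sec θ / csc θ = tan θ (using Reciprocal identities)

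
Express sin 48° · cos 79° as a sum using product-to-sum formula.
sin 48° cos 79° = (1/2)[sin(48°+79°) + sin(48°-79°)]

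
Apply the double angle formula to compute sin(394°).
sin(394°) = 2 sin 197° cos 197° = 0.5592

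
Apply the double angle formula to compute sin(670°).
sin(670°) = 2 sin 335° cos 335° = -0.766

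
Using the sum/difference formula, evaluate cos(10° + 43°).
cos(10° + 43°) = cos 10° cos 43° - sin 10° sin 43° = 0.6018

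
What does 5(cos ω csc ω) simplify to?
5(cos ω csc ω) = 5(cot ω) (using Reciprocal + quotient)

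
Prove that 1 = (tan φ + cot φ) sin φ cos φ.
RHS = (sin φ/cos φ + cos φ/sin φ) sin φ cos φ = ((sin²φ + cos²φ)/(sin φ cos φ)) · sin φ cos φ = sin²φ + cos²φ = 1 = LHS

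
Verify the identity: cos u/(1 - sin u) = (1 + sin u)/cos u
RHS = (1 + sin u)(1 - sin u) / (cos u(1 - sin u)) = (1 - sin²u) / (cos u(1 - sin u)) = cos²u / (cos u(1 - sin u)) = cos u/(1 - sin u) = LHS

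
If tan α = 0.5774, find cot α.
cot α = 1/tan α = 1.732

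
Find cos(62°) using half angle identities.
cos(62°) = √((1 + cos 124°)/2) = 0.4695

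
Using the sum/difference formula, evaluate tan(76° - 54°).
tan(76° - 54°) = (tan 76° - tan 54°)/(1 + tan 76° tan 54°) = 0.404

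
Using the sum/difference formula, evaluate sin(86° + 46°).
sin(86° + 46°) = sin 86° cos 46° + cos 86° sin 46° = 0.7431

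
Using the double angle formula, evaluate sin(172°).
sin(172°) = 2 sin 86° cos 86° = 0.1392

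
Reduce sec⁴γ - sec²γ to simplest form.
sec⁴γ - sec²γ = tan⁴γ + tan²γ (using Pythagorean)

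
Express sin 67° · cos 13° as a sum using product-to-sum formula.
sin 67° cos 13° = (1/2)[sin(67°+13°) + sin(67°-13°)]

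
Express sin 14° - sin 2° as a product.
sin 14° - sin 2° = 2 cos(8°) sin(6°)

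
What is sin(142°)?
sin(142°) = 0.6157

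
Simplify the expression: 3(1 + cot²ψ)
3(1 + cot²ψ) = 3(csc²ψ) (using Pythagorean identity)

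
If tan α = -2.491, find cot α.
cot α = 1/tan α = -0.4014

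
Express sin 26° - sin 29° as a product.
sin 26° - sin 29° = 2 cos(27.5°) sin(-1.5°)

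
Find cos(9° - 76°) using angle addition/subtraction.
cos(9° - 76°) = cos 9° cos 76° + sin 9° sin 76° = 0.3907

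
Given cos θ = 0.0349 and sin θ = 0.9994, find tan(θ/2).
tan(θ/2) = sin θ / (1 + cos θ) = 0.9657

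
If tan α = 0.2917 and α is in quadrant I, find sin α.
sin α = 0.28 (using tan²α + 1 = sec²α)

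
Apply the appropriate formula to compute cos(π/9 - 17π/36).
cos(π/9 - 17π/36) = cos π/9 cos 17π/36 + sin π/9 sin 17π/36 = 0.4226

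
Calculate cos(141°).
cos(141°) = -0.7771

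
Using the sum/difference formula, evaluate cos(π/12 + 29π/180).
cos(π/12 + 29π/180) = cos π/12 cos 29π/180 - sin π/12 sin 29π/180 = 0.7193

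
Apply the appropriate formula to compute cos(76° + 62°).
cos(76° + 62°) = cos 76° cos 62° - sin 76° sin 62° = -0.7431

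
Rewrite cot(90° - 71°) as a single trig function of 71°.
cot(90° - 71°) = tan(71°)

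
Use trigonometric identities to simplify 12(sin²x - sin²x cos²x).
12(sin²x - sin²x cos²x) = 12(sin⁴x) (using Factoring)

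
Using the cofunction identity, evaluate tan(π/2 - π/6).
tan(π/2 - π/6) = cot(π/6) = √3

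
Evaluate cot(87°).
cot(87°) = 0.05241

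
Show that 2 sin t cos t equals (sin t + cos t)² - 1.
RHS = sin²t + 2 sin t cos t + cos²t - 1 = (sin²t + cos²t) + 2 sin t cos t - 1 = 1 + 2 sin t cos t - 1 = 2 sin t cos t = LHS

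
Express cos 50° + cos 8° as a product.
cos 50° + cos 8° = 2 cos(29°) cos(21°)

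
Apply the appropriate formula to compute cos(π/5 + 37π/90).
cos(π/5 + 37π/90) = cos π/5 cos 37π/90 - sin π/5 sin 37π/90 = -0.342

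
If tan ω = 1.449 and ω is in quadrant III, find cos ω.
cos ω = -0.568 (using tan²ω + 1 = sec²ω)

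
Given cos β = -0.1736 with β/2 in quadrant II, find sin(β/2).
sin(β/2) = ±√((1 - cos β)/2); positive since β/2 ∈ QII, so sin(β/2) = 0.766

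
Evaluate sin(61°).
sin(61°) = 0.8746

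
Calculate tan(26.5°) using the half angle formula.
tan(26.5°) = sin 53° / (1 + cos 53°) = 0.4986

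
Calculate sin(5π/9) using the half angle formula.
sin(5π/9) = √((1 - cos 10π/9)/2) = 0.9848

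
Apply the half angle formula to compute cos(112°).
cos(112°) = -√((1 + cos 224°)/2) = -0.3746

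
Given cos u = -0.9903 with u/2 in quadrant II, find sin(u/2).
sin(u/2) = ±√((1 - cos u)/2); positive since u/2 ∈ QII, so sin(u/2) = 0.9976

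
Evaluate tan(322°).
tan(322°) = -0.7813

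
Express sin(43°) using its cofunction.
sin(43°) = cos(90° - 43°) = cos(47°)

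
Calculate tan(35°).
tan(35°) = 0.7002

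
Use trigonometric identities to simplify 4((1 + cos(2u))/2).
4((1 + cos(2u))/2) = 4(cos²u) (using Power reduction)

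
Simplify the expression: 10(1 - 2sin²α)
10(1 - 2sin²α) = 10(cos(2α)) (using Double angle)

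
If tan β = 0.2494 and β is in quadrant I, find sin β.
sin β = 0.242 (using tan²β + 1 = sec²β)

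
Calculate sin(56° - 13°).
sin(56° - 13°) = sin 56° cos 13° - cos 56° sin 13° = 0.682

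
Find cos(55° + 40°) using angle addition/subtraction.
cos(55° + 40°) = cos 55° cos 40° - sin 55° sin 40° = -0.08716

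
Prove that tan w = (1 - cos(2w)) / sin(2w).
RHS = 2sin²w / (2 sin w cos w) = sin w/cos w = tan w = LHS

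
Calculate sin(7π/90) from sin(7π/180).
sin(7π/90) = 2 sin 7π/180 cos 7π/180 = 0.2419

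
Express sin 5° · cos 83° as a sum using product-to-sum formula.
sin 5° cos 83° = (1/2)[sin(5°+83°) + sin(5°-83°)]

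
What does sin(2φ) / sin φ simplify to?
sin(2φ) / sin φ = 2 cos φ (using Double angle)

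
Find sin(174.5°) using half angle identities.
sin(174.5°) = √((1 - cos 349°)/2) = 0.09585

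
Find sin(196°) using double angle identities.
sin(196°) = 2 sin 98° cos 98° = -0.2756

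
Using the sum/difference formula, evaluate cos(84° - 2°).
cos(84° - 2°) = cos 84° cos 2° + sin 84° sin 2° = 0.1392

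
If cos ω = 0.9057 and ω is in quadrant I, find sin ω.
sin ω = 0.4239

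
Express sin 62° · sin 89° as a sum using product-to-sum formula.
sin 62° sin 89° = (1/2)[cos(62°-89°) - cos(62°+89°)]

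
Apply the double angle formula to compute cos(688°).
cos(688°) = cos²344° - sin²344° = 0.848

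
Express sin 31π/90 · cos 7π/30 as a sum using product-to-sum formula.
sin 31π/90 cos 7π/30 = (1/2)[sin(31π/90+7π/30) + sin(31π/90-7π/30)]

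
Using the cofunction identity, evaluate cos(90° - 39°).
cos(90° - 39°) = sin(39°) = 0.6293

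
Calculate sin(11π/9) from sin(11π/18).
sin(11π/9) = 2 sin 11π/18 cos 11π/18 = -0.6428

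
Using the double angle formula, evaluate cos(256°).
cos(256°) = cos²128° - sin²128° = -0.2419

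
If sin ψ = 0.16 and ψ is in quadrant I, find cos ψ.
cos ψ = 0.9871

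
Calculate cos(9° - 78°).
cos(9° - 78°) = cos 9° cos 78° + sin 9° sin 78° = 0.3584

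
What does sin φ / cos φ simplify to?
sin φ / cos φ = tan φ (using Quotient identity)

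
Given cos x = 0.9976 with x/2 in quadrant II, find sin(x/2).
sin(x/2) = ±√((1 - cos x)/2); positive since x/2 ∈ QII, so sin(x/2) = 0.03464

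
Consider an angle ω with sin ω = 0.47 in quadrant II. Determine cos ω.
cos ω = ±√(1 - sin²ω) = -0.8827 (negative in QII)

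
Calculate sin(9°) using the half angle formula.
sin(9°) = √((1 - cos 18°)/2) = 0.1564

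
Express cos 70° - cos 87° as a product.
cos 70° - cos 87° = -2 sin(78.5°) sin(-8.5°)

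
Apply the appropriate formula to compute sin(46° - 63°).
sin(46° - 63°) = sin 46° cos 63° - cos 46° sin 63° = -0.2924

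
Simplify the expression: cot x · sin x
cot x · sin x = cos x (using Quotient identity)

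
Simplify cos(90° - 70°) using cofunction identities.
cos(90° - 70°) = sin(70°)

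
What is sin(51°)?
sin(51°) = 0.7771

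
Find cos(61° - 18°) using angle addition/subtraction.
cos(61° - 18°) = cos 61° cos 18° + sin 61° sin 18° = 0.7314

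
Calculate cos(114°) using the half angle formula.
cos(114°) = -√((1 + cos 228°)/2) = -0.4067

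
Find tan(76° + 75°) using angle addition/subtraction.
tan(76° + 75°) = (tan 76° + tan 75°)/(1 - tan 76° tan 75°) = -0.5543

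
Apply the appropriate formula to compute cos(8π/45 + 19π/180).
cos(8π/45 + 19π/180) = cos 8π/45 cos 19π/180 - sin 8π/45 sin 19π/180 = 0.6293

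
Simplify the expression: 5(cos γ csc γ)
5(cos γ csc γ) = 5(cot γ) (using Reciprocal + quotient)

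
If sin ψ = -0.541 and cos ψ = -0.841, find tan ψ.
tan ψ = sin ψ / cos ψ = 0.6433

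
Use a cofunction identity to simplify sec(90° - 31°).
sec(90° - 31°) = csc(31°)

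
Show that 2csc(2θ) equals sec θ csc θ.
LHS = 2/sin(2θ) = 2/(2 sin θ cos θ) = 1/(sin θ cos θ) = (1/cos θ)(1/sin θ) = sec θ csc θ = RHS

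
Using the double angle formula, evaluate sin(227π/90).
sin(227π/90) = 2 sin 227π/180 cos 227π/180 = 0.9976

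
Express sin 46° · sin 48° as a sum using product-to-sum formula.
sin 46° sin 48° = (1/2)[cos(46°-48°) - cos(46°+48°)]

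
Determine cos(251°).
cos(251°) = -0.3256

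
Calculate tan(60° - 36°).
tan(60° - 36°) = (tan 60° - tan 36°)/(1 + tan 60° tan 36°) = 0.4452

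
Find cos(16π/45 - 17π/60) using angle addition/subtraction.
cos(16π/45 - 17π/60) = cos 16π/45 cos 17π/60 + sin 16π/45 sin 17π/60 = 0.9744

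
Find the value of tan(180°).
tan(180°) = 0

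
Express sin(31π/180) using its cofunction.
sin(31π/180) = cos(π/2 - 31π/180) = cos(59π/180)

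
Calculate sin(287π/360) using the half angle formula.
sin(287π/360) = √((1 - cos 287π/180)/2) = 0.5948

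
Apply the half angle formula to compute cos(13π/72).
cos(13π/72) = √((1 + cos 13π/36)/2) = 0.8434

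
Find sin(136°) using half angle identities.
sin(136°) = √((1 - cos 272°)/2) = 0.6947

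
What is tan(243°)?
tan(243°) = 1.963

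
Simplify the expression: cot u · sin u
cot u · sin u = cos u (using Quotient identity)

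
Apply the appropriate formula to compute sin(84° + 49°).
sin(84° + 49°) = sin 84° cos 49° + cos 84° sin 49° = 0.7314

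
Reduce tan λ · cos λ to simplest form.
tan λ · cos λ = sin λ (using Quotient identity)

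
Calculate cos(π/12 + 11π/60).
cos(π/12 + 11π/60) = cos π/12 cos 11π/60 - sin π/12 sin 11π/60 = 0.6691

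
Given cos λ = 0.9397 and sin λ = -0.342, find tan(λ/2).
tan(λ/2) = sin λ / (1 + cos λ) = -0.1763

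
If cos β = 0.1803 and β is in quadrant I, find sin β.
sin β = 0.9836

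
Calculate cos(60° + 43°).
cos(60° + 43°) = cos 60° cos 43° - sin 60° sin 43° = -0.225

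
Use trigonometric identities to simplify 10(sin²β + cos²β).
10(sin²β + cos²β) = 10 (using Pythagorean identity)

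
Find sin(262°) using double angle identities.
sin(262°) = 2 sin 131° cos 131° = -0.9903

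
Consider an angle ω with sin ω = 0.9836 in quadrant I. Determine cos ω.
cos ω = √(1 - sin²ω) = 0.1804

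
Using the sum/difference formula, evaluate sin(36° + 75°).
sin(36° + 75°) = sin 36° cos 75° + cos 36° sin 75° = 0.9336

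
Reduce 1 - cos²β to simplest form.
1 - cos²β = sin²β (using Pythagorean identity)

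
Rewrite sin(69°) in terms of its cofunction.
sin(69°) = cos(90° - 69°) = cos(21°)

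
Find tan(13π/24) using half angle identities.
tan(13π/24) = sin 13π/12 / (1 + cos 13π/12) = -7.596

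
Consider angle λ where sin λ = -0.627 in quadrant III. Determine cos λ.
cos λ = ±√(1 - sin²λ) = -0.779 (negative in QIII)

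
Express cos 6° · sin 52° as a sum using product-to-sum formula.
cos 6° sin 52° = (1/2)[sin(6°+52°) - sin(6°-52°)]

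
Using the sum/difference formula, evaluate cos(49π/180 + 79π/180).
cos(49π/180 + 79π/180) = cos 49π/180 cos 79π/180 - sin 49π/180 sin 79π/180 = -0.6157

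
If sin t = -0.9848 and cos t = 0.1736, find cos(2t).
cos(2t) = cos²t - sin²t = -0.9397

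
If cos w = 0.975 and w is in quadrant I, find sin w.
sin w = 0.2222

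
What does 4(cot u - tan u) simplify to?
4(cot u - tan u) = 4(2 cot(2u)) (using Double angle)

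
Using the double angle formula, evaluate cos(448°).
cos(448°) = cos²224° - sin²224° = 0.0349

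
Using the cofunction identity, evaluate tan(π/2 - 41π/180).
tan(π/2 - 41π/180) = cot(41π/180) = 1.15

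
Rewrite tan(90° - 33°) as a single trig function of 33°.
tan(90° - 33°) = cot(33°)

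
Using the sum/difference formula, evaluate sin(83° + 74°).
sin(83° + 74°) = sin 83° cos 74° + cos 83° sin 74° = 0.3907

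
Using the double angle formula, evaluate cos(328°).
cos(328°) = cos²164° - sin²164° = 0.848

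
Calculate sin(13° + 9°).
sin(13° + 9°) = sin 13° cos 9° + cos 13° sin 9° = 0.3746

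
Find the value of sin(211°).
sin(211°) = -0.515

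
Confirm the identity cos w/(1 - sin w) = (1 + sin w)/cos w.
RHS = (1 + sin w)(1 - sin w) / (cos w(1 - sin w)) = (1 - sin²w) / (cos w(1 - sin w)) = cos²w / (cos w(1 - sin w)) = cos w/(1 - sin w) = LHS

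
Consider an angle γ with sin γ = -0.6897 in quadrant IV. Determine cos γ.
cos γ = √(1 - sin²γ) = 0.7241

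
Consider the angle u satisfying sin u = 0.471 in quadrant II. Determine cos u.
cos u = ±√(1 - sin²u) = -0.8821 (negative in QII)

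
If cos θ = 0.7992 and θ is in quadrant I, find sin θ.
sin θ = 0.6011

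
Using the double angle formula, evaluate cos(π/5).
cos(π/5) = cos²π/10 - sin²π/10 = 0.809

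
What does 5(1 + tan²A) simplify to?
5(1 + tan²A) = 5(sec²A) (using Pythagorean identity)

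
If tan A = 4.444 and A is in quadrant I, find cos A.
cos A = 0.2195 (using tan²A + 1 = sec²A)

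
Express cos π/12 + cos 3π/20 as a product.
cos π/12 + cos 3π/20 = 2 cos(7π/60) cos(-π/30)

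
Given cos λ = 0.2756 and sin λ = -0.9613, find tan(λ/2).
tan(λ/2) = sin λ / (1 + cos λ) = -0.7536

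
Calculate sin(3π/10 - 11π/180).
sin(3π/10 - 11π/180) = sin 3π/10 cos 11π/180 - cos 3π/10 sin 11π/180 = 0.682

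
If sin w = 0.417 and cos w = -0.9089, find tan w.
tan w = sin w / cos w = -0.4588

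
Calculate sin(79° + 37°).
sin(79° + 37°) = sin 79° cos 37° + cos 79° sin 37° = 0.8988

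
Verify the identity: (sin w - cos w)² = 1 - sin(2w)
LHS = sin²w - 2 sin w cos w + cos²w = (sin²w + cos²w) - 2 sin w cos w = 1 - sin(2w) = RHS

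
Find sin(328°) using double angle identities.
sin(328°) = 2 sin 164° cos 164° = -0.5299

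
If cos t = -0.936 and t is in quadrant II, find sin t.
sin t = 0.352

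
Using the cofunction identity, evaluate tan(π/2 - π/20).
tan(π/2 - π/20) = cot(π/20) = 6.314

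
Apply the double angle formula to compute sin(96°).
sin(96°) = 2 sin 48° cos 48° = 0.9945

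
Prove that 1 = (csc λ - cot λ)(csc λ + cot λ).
RHS = csc²λ - cot²λ = (1 + cot²λ) - cot²λ = 1 = LHS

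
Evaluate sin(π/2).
sin(π/2) = 1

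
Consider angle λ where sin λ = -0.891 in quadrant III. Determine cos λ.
cos λ = ±√(1 - sin²λ) = -0.454 (negative in QIII)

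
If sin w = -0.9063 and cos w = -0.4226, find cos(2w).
cos(2w) = cos²w - sin²w = -0.6428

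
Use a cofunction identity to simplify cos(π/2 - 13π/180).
cos(π/2 - 13π/180) = sin(13π/180)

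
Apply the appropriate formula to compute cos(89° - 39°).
cos(89° - 39°) = cos 89° cos 39° + sin 89° sin 39° = 0.6428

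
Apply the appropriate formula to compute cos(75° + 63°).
cos(75° + 63°) = cos 75° cos 63° - sin 75° sin 63° = -0.7431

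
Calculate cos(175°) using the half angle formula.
cos(175°) = -√((1 + cos 350°)/2) = -0.9962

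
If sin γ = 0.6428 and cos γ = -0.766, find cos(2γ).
cos(2γ) = cos²γ - sin²γ = 0.1736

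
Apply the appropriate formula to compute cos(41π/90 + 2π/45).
cos(41π/90 + 2π/45) = cos 41π/90 cos 2π/45 - sin 41π/90 sin 2π/45 = 0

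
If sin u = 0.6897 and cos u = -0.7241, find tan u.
tan u = sin u / cos u = -0.9525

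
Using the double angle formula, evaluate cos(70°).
cos(70°) = cos²35° - sin²35° = 0.342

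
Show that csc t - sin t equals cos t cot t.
LHS = 1/sin t - sin t = (1 - sin²t)/sin t = cos²t/sin t = cos t · (cos t/sin t) = cos t cot t = RHS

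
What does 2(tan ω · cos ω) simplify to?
2(tan ω · cos ω) = 2(sin ω) (using Quotient identity)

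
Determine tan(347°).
tan(347°) = -0.2309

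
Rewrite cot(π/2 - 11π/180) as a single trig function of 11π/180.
cot(π/2 - 11π/180) = tan(11π/180)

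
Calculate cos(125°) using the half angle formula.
cos(125°) = -√((1 + cos 250°)/2) = -0.5736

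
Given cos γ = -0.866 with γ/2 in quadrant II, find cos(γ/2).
cos(γ/2) = ±√((1 + cos γ)/2); negative since γ/2 ∈ QII, so cos(γ/2) = -0.2588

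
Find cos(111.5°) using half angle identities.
cos(111.5°) = -√((1 + cos 223°)/2) = -0.3665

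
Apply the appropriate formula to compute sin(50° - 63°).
sin(50° - 63°) = sin 50° cos 63° - cos 50° sin 63° = -0.225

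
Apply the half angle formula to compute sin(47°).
sin(47°) = √((1 - cos 94°)/2) = 0.7314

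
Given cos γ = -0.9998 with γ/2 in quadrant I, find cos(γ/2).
cos(γ/2) = ±√((1 + cos γ)/2); positive since γ/2 ∈ QI, so cos(γ/2) = 0.01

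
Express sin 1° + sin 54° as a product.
sin 1° + sin 54° = 2 sin(27.5°) cos(-26.5°)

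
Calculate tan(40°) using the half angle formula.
tan(40°) = sin 80° / (1 + cos 80°) = 0.8391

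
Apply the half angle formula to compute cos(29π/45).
cos(29π/45) = -√((1 + cos 58π/45)/2) = -0.4384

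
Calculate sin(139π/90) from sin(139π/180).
sin(139π/90) = 2 sin 139π/180 cos 139π/180 = -0.9903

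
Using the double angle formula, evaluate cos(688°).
cos(688°) = cos²344° - sin²344° = 0.848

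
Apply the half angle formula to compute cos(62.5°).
cos(62.5°) = √((1 + cos 125°)/2) = 0.4617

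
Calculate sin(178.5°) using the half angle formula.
sin(178.5°) = √((1 - cos 357°)/2) = 0.02618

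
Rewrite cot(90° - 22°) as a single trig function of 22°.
cot(90° - 22°) = tan(22°)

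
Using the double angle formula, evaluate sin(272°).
sin(272°) = 2 sin 136° cos 136° = -0.9994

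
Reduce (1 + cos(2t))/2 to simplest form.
(1 + cos(2t))/2 = cos²t (using Power reduction)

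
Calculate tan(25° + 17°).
tan(25° + 17°) = (tan 25° + tan 17°)/(1 - tan 25° tan 17°) = 0.9004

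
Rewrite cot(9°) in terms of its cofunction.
cot(9°) = tan(90° - 9°) = tan(81°)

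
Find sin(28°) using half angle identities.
sin(28°) = √((1 - cos 56°)/2) = 0.4695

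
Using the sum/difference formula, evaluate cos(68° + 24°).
cos(68° + 24°) = cos 68° cos 24° - sin 68° sin 24° = -0.0349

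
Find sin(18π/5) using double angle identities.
sin(18π/5) = 2 sin 9π/5 cos 9π/5 = -0.9511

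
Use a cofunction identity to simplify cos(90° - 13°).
cos(90° - 13°) = sin(13°)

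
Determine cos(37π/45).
cos(37π/45) = -0.848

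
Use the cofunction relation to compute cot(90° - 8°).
cot(90° - 8°) = tan(8°) = 0.1405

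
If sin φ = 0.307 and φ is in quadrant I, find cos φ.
cos φ = 0.9517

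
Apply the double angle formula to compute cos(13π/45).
cos(13π/45) = cos²13π/90 - sin²13π/90 = 0.6157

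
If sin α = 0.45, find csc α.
csc α = 1/sin α = 2.222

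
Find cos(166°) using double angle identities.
cos(166°) = cos²83° - sin²83° = -0.9703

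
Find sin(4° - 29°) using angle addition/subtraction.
sin(4° - 29°) = sin 4° cos 29° - cos 4° sin 29° = -0.4226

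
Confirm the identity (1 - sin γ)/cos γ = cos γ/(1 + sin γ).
LHS = (1 - sin γ)(1 + sin γ) / (cos γ(1 + sin γ)) = (1 - sin²γ) / (cos γ(1 + sin γ)) = cos²γ / (cos γ(1 + sin γ)) = cos γ/(1 + sin γ) = RHS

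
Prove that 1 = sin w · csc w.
RHS = sin w · (1/sin w) = 1 = LHS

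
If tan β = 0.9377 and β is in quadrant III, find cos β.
cos β = -0.7295 (using tan²β + 1 = sec²β)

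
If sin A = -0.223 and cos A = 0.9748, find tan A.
tan A = sin A / cos A = -0.2288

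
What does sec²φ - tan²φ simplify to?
sec²φ - tan²φ = 1 (using Pythagorean identity)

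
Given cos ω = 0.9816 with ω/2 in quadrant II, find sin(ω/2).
sin(ω/2) = ±√((1 - cos ω)/2); positive since ω/2 ∈ QII, so sin(ω/2) = 0.09592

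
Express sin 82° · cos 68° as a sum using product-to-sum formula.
sin 82° cos 68° = (1/2)[sin(82°+68°) + sin(82°-68°)]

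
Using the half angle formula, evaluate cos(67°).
cos(67°) = √((1 + cos 134°)/2) = 0.3907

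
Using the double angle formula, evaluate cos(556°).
cos(556°) = 2cos²278° - 1 = -0.9613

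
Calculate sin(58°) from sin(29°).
sin(58°) = 2 sin 29° cos 29° = 0.848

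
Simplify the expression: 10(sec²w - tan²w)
10(sec²w - tan²w) = 10 (using Pythagorean identity)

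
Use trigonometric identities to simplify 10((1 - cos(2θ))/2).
10((1 - cos(2θ))/2) = 10(sin²θ) (using Power reduction)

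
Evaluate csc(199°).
csc(199°) = -3.072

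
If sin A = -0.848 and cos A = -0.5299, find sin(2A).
sin(2A) = 2 sin A cos A = 0.8987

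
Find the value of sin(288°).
sin(288°) = -0.9511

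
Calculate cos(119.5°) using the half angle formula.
cos(119.5°) = -√((1 + cos 239°)/2) = -0.4924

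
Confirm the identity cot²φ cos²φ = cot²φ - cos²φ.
RHS = cos²φ/sin²φ - cos²φ = cos²φ(1/sin²φ - 1) = cos²φ · (1 - sin²φ)/sin²φ = cos²φ · cos²φ/sin²φ = cos²φ · cot²φ = LHS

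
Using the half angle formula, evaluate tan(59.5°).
tan(59.5°) = sin 119° / (1 + cos 119°) = 1.698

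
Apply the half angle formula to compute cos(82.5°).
cos(82.5°) = √((1 + cos 165°)/2) = 0.1305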